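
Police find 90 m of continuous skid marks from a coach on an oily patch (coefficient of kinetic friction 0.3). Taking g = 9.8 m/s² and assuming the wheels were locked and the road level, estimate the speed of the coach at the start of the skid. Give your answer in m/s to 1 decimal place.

Initial speed ≈ 23.0 m/s

Deceleration a = μg = 0.3 × 9.8 = 2.940 m/s².
v = √(2a·d) = √(2 × 2.940 × 90) = √529.200 = 23.0043 m/s.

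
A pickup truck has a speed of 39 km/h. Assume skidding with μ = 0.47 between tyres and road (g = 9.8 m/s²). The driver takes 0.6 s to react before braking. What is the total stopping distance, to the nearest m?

Total stopping distance ≈ 19 m

39 km/h ÷ 3.6 = 10.8333 m/s.
a = μg = 0.47 × 9.8 = 4.606 m/s².
Reaction distance = v·t_r = 10.8333 × 0.6 = 6.500 m.
Braking distance = v²/(2a) = 10.8333² / (2 × 4.606) = 117.360 / 9.212 = 12.740 m.
Total = 6.500 + 12.740 = 19.240 m.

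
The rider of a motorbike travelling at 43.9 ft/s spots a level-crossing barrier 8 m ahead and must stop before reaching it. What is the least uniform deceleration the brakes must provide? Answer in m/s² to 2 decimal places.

43.9 ft/s × 0.3048 = 13.3807 m/s.
v² = 2a·d ⇒ a = v²/(2d) = 13.3807² / (2 × 8.000) = 179.043 / 16.000 = 11.1902 m/s².

Required deceleration ≈ 11.19 m/s²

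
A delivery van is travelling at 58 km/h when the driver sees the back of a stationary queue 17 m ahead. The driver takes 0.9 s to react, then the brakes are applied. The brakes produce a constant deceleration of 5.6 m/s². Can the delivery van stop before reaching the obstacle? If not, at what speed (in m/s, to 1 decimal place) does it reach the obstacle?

58 km/h ÷ 3.6 = 16.1111 m/s.
Reaction distance = 16.1111 × 0.9 = 14.500 m.
Braking distance needed to stop: v²/(2a) = 259.568 / 11.200 = 23.176 m, so total needed = 14.500 + 23.176 = 37.676 m > 17 m — it cannot stop.
Distance remaining when braking begins: 17 − 14.500 = 2.500 m.
v² = v₀² − 2a·d = 259.568 − 2 × 5.600 × 2.500 = 231.568 m²/s².
v = √231.568 = 15.217 m/s.

No — it strikes the obstacle at 15.2 m/s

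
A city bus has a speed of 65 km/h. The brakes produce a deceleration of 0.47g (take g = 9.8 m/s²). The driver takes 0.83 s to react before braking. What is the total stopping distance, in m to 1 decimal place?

Total stopping distance ≈ 50.4 m

65 km/h ÷ 3.6 = 18.0556 m/s.
a = 0.47 × 9.8 = 4.606 m/s².
Reaction distance = v·t_r = 18.0556 × 0.83 = 14.986 m.
Braking distance = v²/(2a) = 18.0556² / (2 × 4.606) = 326.005 / 9.212 = 35.389 m.
Total = 14.986 + 35.389 = 50.375 m.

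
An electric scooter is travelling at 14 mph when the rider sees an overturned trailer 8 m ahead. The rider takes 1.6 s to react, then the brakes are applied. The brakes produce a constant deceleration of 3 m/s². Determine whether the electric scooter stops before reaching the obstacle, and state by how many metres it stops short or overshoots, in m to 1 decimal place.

14 mph × 0.44704 = 6.2586 m/s.
Reaction distance = 6.2586 × 1.6 = 10.014 m.
Braking distance = v²/(2a) = 39.170 / 6.000 = 6.528 m.
Total stopping distance = 10.014 + 6.528 = 16.542 m, vs 8 m available — it cannot stop in time and overshoots by 16.542 − 8 = 8.542 m.

No — it overshoots by 8.5 m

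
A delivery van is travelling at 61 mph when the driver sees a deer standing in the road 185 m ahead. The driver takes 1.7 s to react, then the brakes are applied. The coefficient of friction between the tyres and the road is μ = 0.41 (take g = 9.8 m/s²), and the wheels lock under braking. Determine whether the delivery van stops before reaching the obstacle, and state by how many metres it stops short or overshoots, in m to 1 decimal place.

61 mph × 0.44704 = 27.2694 m/s.
a = μg = 0.41 × 9.8 = 4.018 m/s².
Reaction distance = 27.2694 × 1.7 = 46.358 m.
Braking distance = v²/(2a) = 743.620 / 8.036 = 92.536 m.
Total stopping distance = 46.358 + 92.536 = 138.894 m, vs 185 m available — it stops with 185 − 138.894 = 46.106 m to spare.

Yes — it stops 46.1 m short of the obstacle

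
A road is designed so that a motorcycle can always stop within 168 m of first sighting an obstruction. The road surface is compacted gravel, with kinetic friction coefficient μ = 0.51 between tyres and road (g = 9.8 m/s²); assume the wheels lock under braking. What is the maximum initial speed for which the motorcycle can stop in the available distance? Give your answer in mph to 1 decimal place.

a = μg = 0.51 × 9.8 = 4.998 m/s².
v²/(2a) = d ⇒ v = √(2 × 4.998 × 168) = √1679.33 = 40.9796 m/s.
40.9796 m/s ÷ 0.44704 = 91.669 mph.

Maximum speed ≈ 91.7 mph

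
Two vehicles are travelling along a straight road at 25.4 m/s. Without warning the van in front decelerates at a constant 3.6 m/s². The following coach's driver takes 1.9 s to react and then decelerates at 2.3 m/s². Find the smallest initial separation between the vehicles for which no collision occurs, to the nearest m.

Minimum gap ≈ 99 m

Leader travels v²/(2a_L) = 645.160 / 7.200 = 89.606 m before stopping.
Follower covers v·t_r = 25.4000 × 1.9 = 48.260 m while reacting, then v²/(2a_F) = 645.160 / 4.600 = 140.252 m while braking, for a total of 48.260 + 140.252 = 188.512 m.
Since a_F ≤ a_L and the follower starts braking later, the follower is never slower than the leader, so the closest approach is when both have stopped.
Minimum gap = 188.512 − 89.606 = 98.906 m.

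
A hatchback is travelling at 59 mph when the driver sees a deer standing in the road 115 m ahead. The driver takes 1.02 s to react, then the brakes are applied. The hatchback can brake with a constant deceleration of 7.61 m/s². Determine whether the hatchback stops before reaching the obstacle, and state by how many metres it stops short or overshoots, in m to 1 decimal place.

Yes — it stops 42.4 m short of the obstacle

59 mph × 0.44704 = 26.3754 m/s.
Reaction distance = 26.3754 × 1.02 = 26.903 m.
Braking distance = v²/(2a) = 695.662 / 15.220 = 45.707 m.
Total stopping distance = 26.903 + 45.707 = 72.610 m, vs 115 m available — it stops with 115 − 72.610 = 42.390 m to spare.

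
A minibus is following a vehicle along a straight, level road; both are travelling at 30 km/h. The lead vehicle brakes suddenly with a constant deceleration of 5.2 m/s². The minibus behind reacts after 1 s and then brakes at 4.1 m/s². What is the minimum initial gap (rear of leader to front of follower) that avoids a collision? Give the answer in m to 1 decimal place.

30 km/h ÷ 3.6 = 8.3333 m/s.
Leader travels v²/(2a_L) = 69.444 / 10.400 = 6.677 m before stopping.
Follower covers v·t_r = 8.3333 × 1 = 8.333 m while reacting, then v²/(2a_F) = 69.444 / 8.200 = 8.469 m while braking, for a total of 8.333 + 8.469 = 16.802 m.
Since a_F ≤ a_L and the follower starts braking later, the follower is never slower than the leader, so the closest approach is when both have stopped.
Minimum gap = 16.802 − 6.677 = 10.125 m.

Minimum gap ≈ 10.1 m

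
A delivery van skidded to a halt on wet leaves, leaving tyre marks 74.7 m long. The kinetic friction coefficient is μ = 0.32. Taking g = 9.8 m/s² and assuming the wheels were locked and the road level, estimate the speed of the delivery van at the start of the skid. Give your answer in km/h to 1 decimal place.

Deceleration a = μg = 0.32 × 9.8 = 3.136 m/s².
v = √(2a·d) = √(2 × 3.136 × 74.7) = √468.518 = 21.6453 m/s.
= 21.6453 × 3.6 = 77.923 km/h.

Initial speed ≈ 77.9 km/h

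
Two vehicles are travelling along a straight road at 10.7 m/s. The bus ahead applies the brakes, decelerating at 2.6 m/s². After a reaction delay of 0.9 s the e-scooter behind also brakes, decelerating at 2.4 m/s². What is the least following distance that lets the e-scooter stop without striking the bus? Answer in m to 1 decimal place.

Leader travels v²/(2a_L) = 114.490 / 5.200 = 22.017 m before stopping.
Follower covers v·t_r = 10.7000 × 0.9 = 9.630 m while reacting, then v²/(2a_F) = 114.490 / 4.800 = 23.852 m while braking, for a total of 9.630 + 23.852 = 33.482 m.
Since a_F ≤ a_L and the follower starts braking later, the follower is never slower than the leader, so the closest approach is when both have stopped.
Minimum gap = 33.482 − 22.017 = 11.465 m.

Minimum gap ≈ 11.5 m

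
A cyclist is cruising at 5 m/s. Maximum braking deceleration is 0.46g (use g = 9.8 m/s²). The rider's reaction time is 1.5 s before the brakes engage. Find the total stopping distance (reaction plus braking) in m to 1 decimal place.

a = 0.46 × 9.8 = 4.508 m/s².
Reaction distance = v·t_r = 5.0000 × 1.5 = 7.500 m.
Braking distance = v²/(2a) = 5.0000² / (2 × 4.508) = 25.000 / 9.016 = 2.773 m.
Total = 7.500 + 2.773 = 10.273 m.

Total stopping distance ≈ 10.3 m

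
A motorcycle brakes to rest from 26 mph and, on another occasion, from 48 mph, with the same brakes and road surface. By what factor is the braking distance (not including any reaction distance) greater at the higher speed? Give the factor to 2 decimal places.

Factor ≈ 3.41

Braking distance d = v²/(2a), so with a fixed, d ∝ v².
Factor = (48/26)² = 1.8462² = 3.4085.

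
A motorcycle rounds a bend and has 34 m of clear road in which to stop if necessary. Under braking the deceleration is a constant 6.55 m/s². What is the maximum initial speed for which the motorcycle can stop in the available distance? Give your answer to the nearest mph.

v²/(2a) = d ⇒ v = √(2 × 6.550 × 34) = √445.40 = 21.1045 m/s.
21.1045 m/s ÷ 0.44704 = 47.209 mph.

Maximum speed ≈ 47 mph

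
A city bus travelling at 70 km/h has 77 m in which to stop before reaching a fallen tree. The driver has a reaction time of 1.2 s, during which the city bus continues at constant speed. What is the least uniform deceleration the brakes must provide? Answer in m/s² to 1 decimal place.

Required deceleration ≈ 3.5 m/s²

70 km/h ÷ 3.6 = 19.4444 m/s.
Distance covered during reaction = 19.4444 × 1.2 = 23.333 m.
Distance available for braking: 77 − 23.333 = 53.667 m.
v² = 2a·d ⇒ a = v²/(2d) = 19.4444² / (2 × 53.667) = 378.085 / 107.334 = 3.5225 m/s².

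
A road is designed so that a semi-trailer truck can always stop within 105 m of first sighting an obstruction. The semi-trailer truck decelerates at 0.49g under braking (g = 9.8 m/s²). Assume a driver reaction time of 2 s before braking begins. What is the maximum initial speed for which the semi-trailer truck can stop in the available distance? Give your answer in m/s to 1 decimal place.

Maximum speed ≈ 23.6 m/s

a = 0.49 × 9.8 = 4.802 m/s².
Stopping distance: v·t_r + v²/(2a) = 105 with t_r = 2 s and a = 4.802 m/s².
So v² + 19.208 v − 1008.42 = 0.
Positive root: v = −a·t_r + √((a·t_r)² + 2a·d) = −9.604 + √(92.237 + 1008.42) = 23.5722 m/s.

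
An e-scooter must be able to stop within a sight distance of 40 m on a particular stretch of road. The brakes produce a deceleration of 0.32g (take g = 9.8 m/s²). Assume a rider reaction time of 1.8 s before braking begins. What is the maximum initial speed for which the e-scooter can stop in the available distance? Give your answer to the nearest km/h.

a = 0.32 × 9.8 = 3.136 m/s².
Stopping distance: v·t_r + v²/(2a) = 40 with t_r = 1.8 s and a = 3.136 m/s².
So v² + 11.290 v − 250.88 = 0.
Positive root: v = −a·t_r + √((a·t_r)² + 2a·d) = −5.645 + √(31.866 + 250.88) = 11.1701 m/s.
11.1701 m/s × 3.6 = 40.212 km/h.

Maximum speed ≈ 40 km/h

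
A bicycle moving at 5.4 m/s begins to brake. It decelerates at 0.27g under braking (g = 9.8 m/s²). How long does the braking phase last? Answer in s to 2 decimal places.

Braking time ≈ 2.04 s

a = 0.27 × 9.8 = 2.646 m/s².
Braking time = v/a = 5.4000 / 2.646 = 2.041 s.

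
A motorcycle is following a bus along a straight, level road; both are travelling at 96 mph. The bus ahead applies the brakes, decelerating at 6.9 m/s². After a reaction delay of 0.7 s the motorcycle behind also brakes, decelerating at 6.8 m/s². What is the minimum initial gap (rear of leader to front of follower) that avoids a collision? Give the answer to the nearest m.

96 mph × 0.44704 = 42.9158 m/s.
Leader travels v²/(2a_L) = 1841.766 / 13.800 = 133.461 m before stopping.
Follower covers v·t_r = 42.9158 × 0.7 = 30.041 m while reacting, then v²/(2a_F) = 1841.766 / 13.600 = 135.424 m while braking, for a total of 30.041 + 135.424 = 165.465 m.
Since a_F ≤ a_L and the follower starts braking later, the follower is never slower than the leader, so the closest approach is when both have stopped.
Minimum gap = 165.465 − 133.461 = 32.004 m.

Minimum gap ≈ 32 m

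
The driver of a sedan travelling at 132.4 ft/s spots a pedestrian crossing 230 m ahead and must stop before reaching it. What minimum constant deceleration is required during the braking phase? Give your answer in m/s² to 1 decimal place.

132.4 ft/s × 0.3048 = 40.3555 m/s.
v² = 2a·d ⇒ a = v²/(2d) = 40.3555² / (2 × 230.000) = 1628.566 / 460.000 = 3.5404 m/s².

Required deceleration ≈ 3.5 m/s²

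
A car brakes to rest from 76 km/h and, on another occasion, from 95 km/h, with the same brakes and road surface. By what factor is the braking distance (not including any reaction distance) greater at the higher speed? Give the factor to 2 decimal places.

Braking distance d = v²/(2a), so with a fixed, d ∝ v².
Factor = (95/76)² = 1.2500² = 1.5625.

Factor ≈ 1.56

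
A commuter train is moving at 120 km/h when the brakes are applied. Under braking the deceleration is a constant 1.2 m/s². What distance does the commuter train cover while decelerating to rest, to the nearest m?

120 km/h ÷ 3.6 = 33.3333 m/s.
Braking distance = v²/(2a) = 33.3333² / (2 × 1.200) = 1111.109 / 2.400 = 462.962 m.

Braking distance ≈ 463 m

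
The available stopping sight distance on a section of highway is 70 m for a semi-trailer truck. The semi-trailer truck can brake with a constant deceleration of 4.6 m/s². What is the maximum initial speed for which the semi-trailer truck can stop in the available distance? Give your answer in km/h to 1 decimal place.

Maximum speed ≈ 91.4 km/h

v²/(2a) = d ⇒ v = √(2 × 4.600 × 70) = √644.00 = 25.3772 m/s.
25.3772 m/s × 3.6 = 91.358 km/h.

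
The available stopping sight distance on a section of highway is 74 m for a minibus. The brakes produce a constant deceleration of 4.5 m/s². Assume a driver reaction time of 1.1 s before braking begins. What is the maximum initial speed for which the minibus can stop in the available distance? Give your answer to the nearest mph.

Maximum speed ≈ 48 mph

Stopping distance: v·t_r + v²/(2a) = 74 with t_r = 1.1 s and a = 4.500 m/s².
So v² + 9.900 v − 666.00 = 0.
Positive root: v = −a·t_r + √((a·t_r)² + 2a·d) = −4.950 + √(24.503 + 666.00) = 21.3274 m/s.
21.3274 m/s ÷ 0.44704 = 47.708 mph.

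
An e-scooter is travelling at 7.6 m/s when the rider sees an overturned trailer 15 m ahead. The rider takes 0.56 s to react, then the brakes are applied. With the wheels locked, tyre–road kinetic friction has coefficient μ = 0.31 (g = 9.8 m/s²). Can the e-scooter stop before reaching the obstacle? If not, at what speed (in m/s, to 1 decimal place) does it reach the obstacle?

Yes — it stops about 1.2 m short of the obstacle, so it never reaches it

a = μg = 0.31 × 9.8 = 3.038 m/s².
Reaction distance = 7.6000 × 0.56 = 4.256 m.
Braking distance = v²/(2a) = 57.760 / 6.076 = 9.506 m.
Total stopping distance = 4.256 + 9.506 = 13.762 m, vs 15 m available — it stops with 15 − 13.762 = 1.238 m to spare.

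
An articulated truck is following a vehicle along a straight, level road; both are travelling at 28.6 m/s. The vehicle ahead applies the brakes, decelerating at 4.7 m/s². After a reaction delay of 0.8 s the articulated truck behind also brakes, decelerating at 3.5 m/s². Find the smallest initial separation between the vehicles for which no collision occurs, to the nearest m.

Leader travels v²/(2a_L) = 817.960 / 9.400 = 87.017 m before stopping.
Follower covers v·t_r = 28.6000 × 0.8 = 22.880 m while reacting, then v²/(2a_F) = 817.960 / 7.000 = 116.851 m while braking, for a total of 22.880 + 116.851 = 139.731 m.
Since a_F ≤ a_L and the follower starts braking later, the follower is never slower than the leader, so the closest approach is when both have stopped.
Minimum gap = 139.731 − 87.017 = 52.714 m.

Minimum gap ≈ 53 m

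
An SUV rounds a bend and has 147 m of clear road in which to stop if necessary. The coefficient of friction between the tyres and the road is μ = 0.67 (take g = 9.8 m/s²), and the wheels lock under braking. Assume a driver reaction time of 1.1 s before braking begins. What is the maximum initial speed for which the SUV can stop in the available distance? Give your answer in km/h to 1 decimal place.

a = μg = 0.67 × 9.8 = 6.566 m/s².
Stopping distance: v·t_r + v²/(2a) = 147 with t_r = 1.1 s and a = 6.566 m/s².
So v² + 14.445 v − 1930.40 = 0.
Positive root: v = −a·t_r + √((a·t_r)² + 2a·d) = −7.223 + √(52.172 + 1930.40) = 37.3031 m/s.
37.3031 m/s × 3.6 = 134.291 km/h.

Maximum speed ≈ 134.3 km/h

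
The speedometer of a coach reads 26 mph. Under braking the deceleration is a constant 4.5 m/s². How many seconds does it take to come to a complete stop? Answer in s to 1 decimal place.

26 mph × 0.44704 = 11.6230 m/s.
Braking time = v/a = 11.6230 / 4.500 = 2.583 s.

Braking time ≈ 2.6 s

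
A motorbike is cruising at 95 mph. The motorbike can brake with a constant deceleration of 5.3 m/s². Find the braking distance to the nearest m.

Braking distance ≈ 170 m

95 mph × 0.44704 = 42.4688 m/s.
Braking distance = v²/(2a) = 42.4688² / (2 × 5.300) = 1803.599 / 10.600 = 170.151 m.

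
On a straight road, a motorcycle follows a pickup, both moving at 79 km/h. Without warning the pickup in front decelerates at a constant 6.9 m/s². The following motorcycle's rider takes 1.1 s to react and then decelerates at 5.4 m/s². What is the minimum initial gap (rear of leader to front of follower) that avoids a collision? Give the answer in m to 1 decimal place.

79 km/h ÷ 3.6 = 21.9444 m/s.
Leader travels v²/(2a_L) = 481.557 / 13.800 = 34.895 m before stopping.
Follower covers v·t_r = 21.9444 × 1.1 = 24.139 m while reacting, then v²/(2a_F) = 481.557 / 10.800 = 44.589 m while braking, for a total of 24.139 + 44.589 = 68.728 m.
Since a_F ≤ a_L and the follower starts braking later, the follower is never slower than the leader, so the closest approach is when both have stopped.
Minimum gap = 68.728 − 34.895 = 33.833 m.

Minimum gap ≈ 33.8 m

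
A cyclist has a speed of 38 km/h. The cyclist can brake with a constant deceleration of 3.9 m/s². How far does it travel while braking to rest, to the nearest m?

Braking distance ≈ 14 m

38 km/h ÷ 3.6 = 10.5556 m/s.
Braking distance = v²/(2a) = 10.5556² / (2 × 3.900) = 111.421 / 7.800 = 14.285 m.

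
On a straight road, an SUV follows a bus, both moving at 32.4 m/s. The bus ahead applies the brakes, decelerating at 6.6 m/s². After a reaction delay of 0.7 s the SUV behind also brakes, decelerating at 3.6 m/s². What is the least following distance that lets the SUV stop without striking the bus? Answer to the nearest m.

Minimum gap ≈ 89 m

Leader travels v²/(2a_L) = 1049.760 / 13.200 = 79.527 m before stopping.
Follower covers v·t_r = 32.4000 × 0.7 = 22.680 m while reacting, then v²/(2a_F) = 1049.760 / 7.200 = 145.800 m while braking, for a total of 22.680 + 145.800 = 168.480 m.
Since a_F ≤ a_L and the follower starts braking later, the follower is never slower than the leader, so the closest approach is when both have stopped.
Minimum gap = 168.480 − 79.527 = 88.953 m.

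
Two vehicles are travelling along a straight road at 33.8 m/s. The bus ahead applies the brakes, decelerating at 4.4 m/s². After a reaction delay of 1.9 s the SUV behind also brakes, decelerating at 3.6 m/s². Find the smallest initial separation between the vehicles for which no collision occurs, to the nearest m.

Leader travels v²/(2a_L) = 1142.440 / 8.800 = 129.823 m before stopping.
Follower covers v·t_r = 33.8000 × 1.9 = 64.220 m while reacting, then v²/(2a_F) = 1142.440 / 7.200 = 158.672 m while braking, for a total of 64.220 + 158.672 = 222.892 m.
Since a_F ≤ a_L and the follower starts braking later, the follower is never slower than the leader, so the closest approach is when both have stopped.
Minimum gap = 222.892 − 129.823 = 93.069 m.

Minimum gap ≈ 93 m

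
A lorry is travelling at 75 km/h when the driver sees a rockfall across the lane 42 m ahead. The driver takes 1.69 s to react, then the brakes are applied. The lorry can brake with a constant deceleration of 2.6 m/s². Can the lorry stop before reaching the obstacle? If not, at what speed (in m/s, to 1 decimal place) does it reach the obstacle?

75 km/h ÷ 3.6 = 20.8333 m/s.
Reaction distance = 20.8333 × 1.69 = 35.208 m.
Braking distance needed to stop: v²/(2a) = 434.026 / 5.200 = 83.467 m, so total needed = 35.208 + 83.467 = 118.675 m > 42 m — it cannot stop.
Distance remaining when braking begins: 42 − 35.208 = 6.792 m.
v² = v₀² − 2a·d = 434.026 − 2 × 2.600 × 6.792 = 398.708 m²/s².
v = √398.708 = 19.968 m/s.

No — it strikes the obstacle at 20.0 m/s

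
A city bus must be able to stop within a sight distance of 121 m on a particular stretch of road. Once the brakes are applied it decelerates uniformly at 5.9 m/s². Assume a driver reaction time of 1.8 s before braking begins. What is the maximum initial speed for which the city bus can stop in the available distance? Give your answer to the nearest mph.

Maximum speed ≈ 64 mph

Stopping distance: v·t_r + v²/(2a) = 121 with t_r = 1.8 s and a = 5.900 m/s².
So v² + 21.240 v − 1427.80 = 0.
Positive root: v = −a·t_r + √((a·t_r)² + 2a·d) = −10.620 + √(112.784 + 1427.80) = 28.6303 m/s.
28.6303 m/s ÷ 0.44704 = 64.044 mph.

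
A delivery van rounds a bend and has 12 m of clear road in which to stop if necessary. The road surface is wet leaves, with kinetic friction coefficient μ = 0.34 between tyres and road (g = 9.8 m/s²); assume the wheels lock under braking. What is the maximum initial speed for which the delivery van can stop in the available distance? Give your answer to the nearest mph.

Maximum speed ≈ 20 mph

a = μg = 0.34 × 9.8 = 3.332 m/s².
v²/(2a) = d ⇒ v = √(2 × 3.332 × 12) = √79.97 = 8.9426 m/s.
8.9426 m/s ÷ 0.44704 = 20.004 mph.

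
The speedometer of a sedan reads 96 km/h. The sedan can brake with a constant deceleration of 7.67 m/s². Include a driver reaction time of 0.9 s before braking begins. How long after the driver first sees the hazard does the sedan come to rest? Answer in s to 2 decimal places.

Total time ≈ 4.38 s

96 km/h ÷ 3.6 = 26.6667 m/s.
Braking time = v/a = 26.6667 / 7.670 = 3.477 s.
Total = 0.9 + 3.477 = 4.377 s.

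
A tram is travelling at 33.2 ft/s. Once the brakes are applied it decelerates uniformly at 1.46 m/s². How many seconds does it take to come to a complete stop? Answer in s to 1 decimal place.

33.2 ft/s × 0.3048 = 10.1194 m/s.
Braking time = v/a = 10.1194 / 1.460 = 6.931 s.

Braking time ≈ 6.9 s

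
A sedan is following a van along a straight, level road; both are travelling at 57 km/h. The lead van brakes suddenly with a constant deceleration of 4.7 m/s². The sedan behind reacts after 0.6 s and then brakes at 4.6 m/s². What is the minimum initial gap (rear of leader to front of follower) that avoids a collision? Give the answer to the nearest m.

Minimum gap ≈ 10 m

57 km/h ÷ 3.6 = 15.8333 m/s.
Leader travels v²/(2a_L) = 250.693 / 9.400 = 26.669 m before stopping.
Follower covers v·t_r = 15.8333 × 0.6 = 9.500 m while reacting, then v²/(2a_F) = 250.693 / 9.200 = 27.249 m while braking, for a total of 9.500 + 27.249 = 36.749 m.
Since a_F ≤ a_L and the follower starts braking later, the follower is never slower than the leader, so the closest approach is when both have stopped.
Minimum gap = 36.749 − 26.669 = 10.080 m.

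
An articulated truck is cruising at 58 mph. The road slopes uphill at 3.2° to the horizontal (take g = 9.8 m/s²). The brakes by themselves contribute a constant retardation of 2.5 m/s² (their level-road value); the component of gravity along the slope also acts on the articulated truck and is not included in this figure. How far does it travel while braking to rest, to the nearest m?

Braking distance ≈ 110 m

58 mph × 0.44704 = 25.9283 m/s.
Gravity along the uphill slope adds to the braking deceleration: a_eff = 2.500 + 9.8·sin 3.2° = 2.500 + 0.547 = 3.047 m/s².
Braking distance = v²/(2a) = 25.9283² / (2 × 3.047) = 672.277 / 6.094 = 110.318 m.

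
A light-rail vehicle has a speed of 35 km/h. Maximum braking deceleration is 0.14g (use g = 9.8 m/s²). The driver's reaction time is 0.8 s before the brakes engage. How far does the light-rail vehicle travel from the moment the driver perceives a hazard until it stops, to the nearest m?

35 km/h ÷ 3.6 = 9.7222 m/s.
a = 0.14 × 9.8 = 1.372 m/s².
Reaction distance = v·t_r = 9.7222 × 0.8 = 7.778 m.
Braking distance = v²/(2a) = 9.7222² / (2 × 1.372) = 94.521 / 2.744 = 34.446 m.
Total = 7.778 + 34.446 = 42.224 m.

Total stopping distance ≈ 42 m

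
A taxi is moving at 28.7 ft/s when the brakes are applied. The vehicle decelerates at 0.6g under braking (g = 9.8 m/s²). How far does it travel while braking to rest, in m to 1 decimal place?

28.7 ft/s × 0.3048 = 8.7478 m/s.
a = 0.6 × 9.8 = 5.880 m/s².
Braking distance = v²/(2a) = 8.7478² / (2 × 5.880) = 76.524 / 11.760 = 6.507 m.

Braking distance ≈ 6.5 m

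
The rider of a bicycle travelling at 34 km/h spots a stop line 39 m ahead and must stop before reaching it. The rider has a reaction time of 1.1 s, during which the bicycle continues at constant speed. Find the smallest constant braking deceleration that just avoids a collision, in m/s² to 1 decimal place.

34 km/h ÷ 3.6 = 9.4444 m/s.
Distance covered during reaction = 9.4444 × 1.1 = 10.389 m.
Distance available for braking: 39 − 10.389 = 28.611 m.
v² = 2a·d ⇒ a = v²/(2d) = 9.4444² / (2 × 28.611) = 89.197 / 57.222 = 1.5588 m/s².

Required deceleration ≈ 1.6 m/s²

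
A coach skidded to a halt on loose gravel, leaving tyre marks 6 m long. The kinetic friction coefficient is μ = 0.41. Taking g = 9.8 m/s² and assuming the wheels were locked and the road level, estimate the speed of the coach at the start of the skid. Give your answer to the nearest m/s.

Initial speed ≈ 7 m/s

Deceleration a = μg = 0.41 × 9.8 = 4.018 m/s².
v = √(2a·d) = √(2 × 4.018 × 6) = √48.216 = 6.9438 m/s.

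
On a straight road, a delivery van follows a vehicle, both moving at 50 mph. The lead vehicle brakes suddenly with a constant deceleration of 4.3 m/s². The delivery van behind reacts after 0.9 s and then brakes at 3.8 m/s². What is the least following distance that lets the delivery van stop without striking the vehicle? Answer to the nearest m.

50 mph × 0.44704 = 22.3520 m/s.
Leader travels v²/(2a_L) = 499.612 / 8.600 = 58.094 m before stopping.
Follower covers v·t_r = 22.3520 × 0.9 = 20.117 m while reacting, then v²/(2a_F) = 499.612 / 7.600 = 65.738 m while braking, for a total of 20.117 + 65.738 = 85.855 m.
Since a_F ≤ a_L and the follower starts braking later, the follower is never slower than the leader, so the closest approach is when both have stopped.
Minimum gap = 85.855 − 58.094 = 27.761 m.

Minimum gap ≈ 28 m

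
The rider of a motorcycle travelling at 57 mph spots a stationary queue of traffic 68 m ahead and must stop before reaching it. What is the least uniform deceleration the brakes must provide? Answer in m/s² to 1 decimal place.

57 mph × 0.44704 = 25.4813 m/s.
v² = 2a·d ⇒ a = v²/(2d) = 25.4813² / (2 × 68.000) = 649.297 / 136.000 = 4.7742 m/s².

Required deceleration ≈ 4.8 m/s²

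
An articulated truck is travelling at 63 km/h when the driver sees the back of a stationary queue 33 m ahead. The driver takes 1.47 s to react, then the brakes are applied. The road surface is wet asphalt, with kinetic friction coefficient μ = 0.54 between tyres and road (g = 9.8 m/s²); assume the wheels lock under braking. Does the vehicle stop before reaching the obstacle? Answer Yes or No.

No

63 km/h ÷ 3.6 = 17.5000 m/s.
a = μg = 0.54 × 9.8 = 5.292 m/s².
Reaction distance = 17.5000 × 1.47 = 25.725 m.
Braking distance = v²/(2a) = 306.250 / 10.584 = 28.935 m.
Total stopping distance = 25.725 + 28.935 = 54.660 m, vs 33 m available — it cannot stop in time and overshoots by 54.660 − 33 = 21.660 m.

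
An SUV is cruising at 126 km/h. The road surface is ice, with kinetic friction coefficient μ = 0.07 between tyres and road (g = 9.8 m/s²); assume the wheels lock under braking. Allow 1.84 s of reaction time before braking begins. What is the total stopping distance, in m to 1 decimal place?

Total stopping distance ≈ 957.3 m

126 km/h ÷ 3.6 = 35.0000 m/s.
a = μg = 0.07 × 9.8 = 0.686 m/s².
Reaction distance = v·t_r = 35.0000 × 1.84 = 64.400 m.
Braking distance = v²/(2a) = 35.0000² / (2 × 0.686) = 1225.000 / 1.372 = 892.857 m.
Total = 64.400 + 892.857 = 957.257 m.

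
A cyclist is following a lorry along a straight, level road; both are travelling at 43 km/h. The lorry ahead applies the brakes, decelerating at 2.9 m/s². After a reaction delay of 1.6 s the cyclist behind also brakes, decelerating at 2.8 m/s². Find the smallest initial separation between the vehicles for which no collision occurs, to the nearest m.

43 km/h ÷ 3.6 = 11.9444 m/s.
Leader travels v²/(2a_L) = 142.669 / 5.800 = 24.598 m before stopping.
Follower covers v·t_r = 11.9444 × 1.6 = 19.111 m while reacting, then v²/(2a_F) = 142.669 / 5.600 = 25.477 m while braking, for a total of 19.111 + 25.477 = 44.588 m.
Since a_F ≤ a_L and the follower starts braking later, the follower is never slower than the leader, so the closest approach is when both have stopped.
Minimum gap = 44.588 − 24.598 = 19.990 m.

Minimum gap ≈ 20 m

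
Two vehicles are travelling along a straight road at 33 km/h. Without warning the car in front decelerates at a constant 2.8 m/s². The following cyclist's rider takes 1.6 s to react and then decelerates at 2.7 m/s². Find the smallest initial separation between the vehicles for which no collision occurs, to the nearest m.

Minimum gap ≈ 15 m

33 km/h ÷ 3.6 = 9.1667 m/s.
Leader travels v²/(2a_L) = 84.028 / 5.600 = 15.005 m before stopping.
Follower covers v·t_r = 9.1667 × 1.6 = 14.667 m while reacting, then v²/(2a_F) = 84.028 / 5.400 = 15.561 m while braking, for a total of 14.667 + 15.561 = 30.228 m.
Since a_F ≤ a_L and the follower starts braking later, the follower is never slower than the leader, so the closest approach is when both have stopped.
Minimum gap = 30.228 − 15.005 = 15.223 m.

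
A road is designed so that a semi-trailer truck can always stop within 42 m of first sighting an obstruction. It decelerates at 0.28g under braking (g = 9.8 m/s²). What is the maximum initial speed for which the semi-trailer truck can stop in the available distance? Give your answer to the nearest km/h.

a = 0.28 × 9.8 = 2.744 m/s².
v²/(2a) = d ⇒ v = √(2 × 2.744 × 42) = √230.50 = 15.1822 m/s.
15.1822 m/s × 3.6 = 54.656 km/h.

Maximum speed ≈ 55 km/h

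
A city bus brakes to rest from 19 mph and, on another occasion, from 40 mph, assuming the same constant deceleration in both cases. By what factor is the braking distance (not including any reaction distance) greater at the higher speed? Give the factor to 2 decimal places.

Factor ≈ 4.43

Braking distance d = v²/(2a), so with a fixed, d ∝ v².
Factor = (40/19)² = 2.1053² = 4.4323.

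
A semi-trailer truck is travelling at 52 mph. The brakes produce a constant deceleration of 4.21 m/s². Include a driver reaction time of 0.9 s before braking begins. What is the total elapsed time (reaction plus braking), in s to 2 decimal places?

52 mph × 0.44704 = 23.2461 m/s.
Braking time = v/a = 23.2461 / 4.210 = 5.522 s.
Total = 0.9 + 5.522 = 6.422 s.

Total time ≈ 6.42 s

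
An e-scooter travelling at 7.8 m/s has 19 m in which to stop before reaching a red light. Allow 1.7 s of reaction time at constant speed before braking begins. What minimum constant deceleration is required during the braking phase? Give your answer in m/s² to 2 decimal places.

Required deceleration ≈ 5.30 m/s²

Distance covered during reaction = 7.8000 × 1.7 = 13.260 m.
Distance available for braking: 19 − 13.260 = 5.740 m.
v² = 2a·d ⇒ a = v²/(2d) = 7.8000² / (2 × 5.740) = 60.840 / 11.480 = 5.2997 m/s².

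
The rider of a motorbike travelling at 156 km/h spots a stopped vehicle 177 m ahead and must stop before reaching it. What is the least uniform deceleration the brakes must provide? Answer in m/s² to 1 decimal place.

Required deceleration ≈ 5.3 m/s²

156 km/h ÷ 3.6 = 43.3333 m/s.
v² = 2a·d ⇒ a = v²/(2d) = 43.3333² / (2 × 177.000) = 1877.775 / 354.000 = 5.3044 m/s².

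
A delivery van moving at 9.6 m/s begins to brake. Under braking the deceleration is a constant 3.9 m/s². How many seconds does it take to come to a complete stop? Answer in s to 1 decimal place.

Braking time = v/a = 9.6000 / 3.900 = 2.462 s.

Braking time ≈ 2.5 s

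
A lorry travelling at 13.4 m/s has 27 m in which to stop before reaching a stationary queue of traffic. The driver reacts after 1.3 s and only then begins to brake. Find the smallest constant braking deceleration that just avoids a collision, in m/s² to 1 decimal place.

Required deceleration ≈ 9.4 m/s²

Distance covered during reaction = 13.4000 × 1.3 = 17.420 m.
Distance available for braking: 27 − 17.420 = 9.580 m.
v² = 2a·d ⇒ a = v²/(2d) = 13.4000² / (2 × 9.580) = 179.560 / 19.160 = 9.3716 m/s².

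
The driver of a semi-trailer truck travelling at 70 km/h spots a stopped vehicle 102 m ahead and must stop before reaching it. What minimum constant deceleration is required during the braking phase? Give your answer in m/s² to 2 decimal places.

70 km/h ÷ 3.6 = 19.4444 m/s.
v² = 2a·d ⇒ a = v²/(2d) = 19.4444² / (2 × 102.000) = 378.085 / 204.000 = 1.8534 m/s².

Required deceleration ≈ 1.85 m/s²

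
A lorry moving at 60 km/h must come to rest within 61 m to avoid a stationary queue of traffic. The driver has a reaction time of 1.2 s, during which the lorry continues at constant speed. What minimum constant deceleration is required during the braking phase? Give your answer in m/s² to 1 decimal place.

Required deceleration ≈ 3.4 m/s²

60 km/h ÷ 3.6 = 16.6667 m/s.
Distance covered during reaction = 16.6667 × 1.2 = 20.000 m.
Distance available for braking: 61 − 20.000 = 41.000 m.
v² = 2a·d ⇒ a = v²/(2d) = 16.6667² / (2 × 41.000) = 277.779 / 82.000 = 3.3875 m/s².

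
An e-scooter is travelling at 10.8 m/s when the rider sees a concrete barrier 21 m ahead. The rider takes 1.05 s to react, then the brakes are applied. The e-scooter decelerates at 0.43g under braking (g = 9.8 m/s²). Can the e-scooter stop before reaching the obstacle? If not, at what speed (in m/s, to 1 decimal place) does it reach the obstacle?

a = 0.43 × 9.8 = 4.214 m/s².
Reaction distance = 10.8000 × 1.05 = 11.340 m.
Braking distance needed to stop: v²/(2a) = 116.640 / 8.428 = 13.840 m, so total needed = 11.340 + 13.840 = 25.180 m > 21 m — it cannot stop.
Distance remaining when braking begins: 21 − 11.340 = 9.660 m.
v² = v₀² − 2a·d = 116.640 − 2 × 4.214 × 9.660 = 35.226 m²/s².
v = √35.226 = 5.935 m/s.

No — it strikes the obstacle at 5.9 m/s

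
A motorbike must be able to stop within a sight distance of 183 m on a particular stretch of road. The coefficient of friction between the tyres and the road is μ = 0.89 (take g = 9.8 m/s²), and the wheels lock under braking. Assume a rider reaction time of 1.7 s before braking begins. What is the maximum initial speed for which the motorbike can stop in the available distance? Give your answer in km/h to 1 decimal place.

Maximum speed ≈ 156.9 km/h

a = μg = 0.89 × 9.8 = 8.722 m/s².
Stopping distance: v·t_r + v²/(2a) = 183 with t_r = 1.7 s and a = 8.722 m/s².
So v² + 29.655 v − 3192.25 = 0.
Positive root: v = −a·t_r + √((a·t_r)² + 2a·d) = −14.827 + √(219.840 + 3192.25) = 43.5861 m/s.
43.5861 m/s × 3.6 = 156.910 km/h.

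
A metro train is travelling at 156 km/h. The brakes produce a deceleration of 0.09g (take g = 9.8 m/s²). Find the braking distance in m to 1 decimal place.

156 km/h ÷ 3.6 = 43.3333 m/s.
a = 0.09 × 9.8 = 0.882 m/s².
Braking distance = v²/(2a) = 43.3333² / (2 × 0.882) = 1877.775 / 1.764 = 1064.498 m.

Braking distance ≈ 1064.5 m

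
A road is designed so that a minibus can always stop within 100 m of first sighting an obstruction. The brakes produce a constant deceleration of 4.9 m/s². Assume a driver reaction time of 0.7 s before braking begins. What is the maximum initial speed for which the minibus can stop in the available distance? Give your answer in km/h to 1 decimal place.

Maximum speed ≈ 101.0 km/h

Stopping distance: v·t_r + v²/(2a) = 100 with t_r = 0.7 s and a = 4.900 m/s².
So v² + 6.860 v − 980.00 = 0.
Positive root: v = −a·t_r + √((a·t_r)² + 2a·d) = −3.430 + √(11.765 + 980.00) = 28.0623 m/s.
28.0623 m/s × 3.6 = 101.024 km/h.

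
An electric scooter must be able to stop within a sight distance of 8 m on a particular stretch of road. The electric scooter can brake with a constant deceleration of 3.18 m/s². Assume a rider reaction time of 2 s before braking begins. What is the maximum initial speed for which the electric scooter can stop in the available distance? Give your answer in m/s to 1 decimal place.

Maximum speed ≈ 3.2 m/s

Stopping distance: v·t_r + v²/(2a) = 8 with t_r = 2 s and a = 3.180 m/s².
So v² + 12.720 v − 50.88 = 0.
Positive root: v = −a·t_r + √((a·t_r)² + 2a·d) = −6.360 + √(40.450 + 50.88) = 3.1967 m/s.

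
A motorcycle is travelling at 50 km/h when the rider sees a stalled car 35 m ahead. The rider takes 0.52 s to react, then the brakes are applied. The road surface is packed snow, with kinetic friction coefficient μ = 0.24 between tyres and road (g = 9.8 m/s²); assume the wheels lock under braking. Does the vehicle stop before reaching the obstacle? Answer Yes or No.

50 km/h ÷ 3.6 = 13.8889 m/s.
a = μg = 0.24 × 9.8 = 2.352 m/s².
Reaction distance = 13.8889 × 0.52 = 7.222 m.
Braking distance = v²/(2a) = 192.902 / 4.704 = 41.008 m.
Total stopping distance = 7.222 + 41.008 = 48.230 m, vs 35 m available — it cannot stop in time and overshoots by 48.230 − 35 = 13.230 m.

No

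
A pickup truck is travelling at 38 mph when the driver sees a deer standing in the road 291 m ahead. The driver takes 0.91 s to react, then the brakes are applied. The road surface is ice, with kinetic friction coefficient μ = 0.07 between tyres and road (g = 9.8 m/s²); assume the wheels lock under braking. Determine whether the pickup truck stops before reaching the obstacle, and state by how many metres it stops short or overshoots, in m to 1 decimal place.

38 mph × 0.44704 = 16.9875 m/s.
a = μg = 0.07 × 9.8 = 0.686 m/s².
Reaction distance = 16.9875 × 0.91 = 15.459 m.
Braking distance = v²/(2a) = 288.575 / 1.372 = 210.332 m.
Total stopping distance = 15.459 + 210.332 = 225.791 m, vs 291 m available — it stops with 291 − 225.791 = 65.209 m to spare.

Yes — it stops 65.2 m short of the obstacle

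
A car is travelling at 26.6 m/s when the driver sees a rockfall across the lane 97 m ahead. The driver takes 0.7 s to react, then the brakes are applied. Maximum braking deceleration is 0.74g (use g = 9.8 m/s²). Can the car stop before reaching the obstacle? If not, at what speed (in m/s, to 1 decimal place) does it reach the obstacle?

Yes — it stops about 29.6 m short of the obstacle, so it never reaches it

a = 0.74 × 9.8 = 7.252 m/s².
Reaction distance = 26.6000 × 0.7 = 18.620 m.
Braking distance = v²/(2a) = 707.560 / 14.504 = 48.784 m.
Total stopping distance = 18.620 + 48.784 = 67.404 m, vs 97 m available — it stops with 97 − 67.404 = 29.596 m to spare.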